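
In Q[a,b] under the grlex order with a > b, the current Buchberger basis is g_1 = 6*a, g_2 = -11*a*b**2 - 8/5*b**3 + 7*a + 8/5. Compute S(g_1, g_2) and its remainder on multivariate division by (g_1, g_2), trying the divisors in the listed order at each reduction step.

lcm(LM(g_1), LM(g_2)) = a*b**2.
S = (lcm/LT(g_1))·g_1 − (lcm/LT(g_2))·g_2 = -8/55*b**3 + 7/11*a + 8/55.
Reduce S modulo (g_1, g_2) in that order:
  leading term b**3: no divisor's leading term divides it; move -8/55*b**3 to the remainder.
  leading term a: subtract (7/66)·g_1 from 7/11*a + 8/55 → 8/55
  leading term 1: no divisor's leading term divides it; move 8/55 to the remainder.
The remainder -8/55*b**3 + 8/55 is nonzero, so it would be added as the next basis element.

S(g_1, g_2) = -8/55*b**3 + 7/11*a + 8/55; remainder on division = -8/55*b**3 + 8/55.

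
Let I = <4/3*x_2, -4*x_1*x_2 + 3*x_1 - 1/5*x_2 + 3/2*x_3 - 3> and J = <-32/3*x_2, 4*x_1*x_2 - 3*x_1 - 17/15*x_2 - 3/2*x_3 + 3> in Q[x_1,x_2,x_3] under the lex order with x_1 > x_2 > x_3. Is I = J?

Equality of ideals is decidable: compute both reduced Gröbner bases (unique for the ordering) and check whether they agree.
Buchberger on the first generating set:
f_1 = 4/3*x_2, LT = x_2.
f_2 = -4*x_1*x_2 + 3*x_1 - 1/5*x_2 + 3/2*x_3 - 3, LT = x_1*x_2.

S(f_1,f_2): lcm = x_1*x_2. S = 3/4*x_1 - 1/20*x_2 + 3/8*x_3 - 3/4.
  leading term x_1: no divisor's leading term divides it; move 3/4*x_1 to the remainder.
  leading term x_2: subtract (-3/80)·f_1 from -1/20*x_2 + 3/8*x_3 - 3/4 → 3/8*x_3 - 3/4
  leading term x_3: no divisor's leading term divides it; move 3/8*x_3 to the remainder.
  leading term 1: no divisor's leading term divides it; move -3/4 to the remainder.
  remainder 3/4*x_1 + 3/8*x_3 - 3/4 ≠ 0; add g_3 = 3/4*x_1 + 3/8*x_3 - 3/4 to the basis.

The other S-polynomials (S(f_1,g_3), S(f_2,g_3)) all reduce to 0 modulo the current basis, so we have a Gröbner basis.
Inter-reduce: drop elements whose leading term is divisible by another's, tail-reduce, and make monic.
Reduced Gröbner basis: {x_1 + 1/2*x_3 - 1, x_2}.

Buchberger on the second generating set:
h_1 = -32/3*x_2, LT = x_2.
h_2 = 4*x_1*x_2 - 3*x_1 - 17/15*x_2 - 3/2*x_3 + 3, LT = x_1*x_2.

S(h_1,h_2): lcm = x_1*x_2. S = 3/4*x_1 + 17/60*x_2 + 3/8*x_3 - 3/4.
  leading term x_1: no divisor's leading term divides it; move 3/4*x_1 to the remainder.
  leading term x_2: subtract (-17/640)·h_1 from 17/60*x_2 + 3/8*x_3 - 3/4 → 3/8*x_3 - 3/4
  leading term x_3: no divisor's leading term divides it; move 3/8*x_3 to the remainder.
  leading term 1: no divisor's leading term divides it; move -3/4 to the remainder.
  remainder 3/4*x_1 + 3/8*x_3 - 3/4 ≠ 0; add k_3 = 3/4*x_1 + 3/8*x_3 - 3/4 to the basis.

The other S-polynomials (S(h_1,k_3), S(h_2,k_3)) all reduce to 0 modulo the current basis, so we have a Gröbner basis.
Inter-reduce: drop elements whose leading term is divisible by another's, tail-reduce, and make monic.
Reduced Gröbner basis: {x_1 + 1/2*x_3 - 1, x_2}.

Same reduced basis, so the two generating sets span the same ideal.
The same test decides containment: I ⊆ J iff every generator of I reduces to 0 modulo a Gröbner basis of J.

Yes, the ideals are equal.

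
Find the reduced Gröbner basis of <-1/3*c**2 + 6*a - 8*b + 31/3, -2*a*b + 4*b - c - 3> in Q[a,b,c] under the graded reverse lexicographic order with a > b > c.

G = {a*b - 2*b + 1/2*c + 3/2, c**2 - 18*a + 24*b - 31}

f_1 = -1/3*c**2 + 6*a - 8*b + 31/3, LT = c**2.
f_2 = -2*a*b + 4*b - c - 3, LT = a*b.

The S-polynomials (S(f_1,f_2)) all reduce to 0 modulo the current basis, so we have a Gröbner basis.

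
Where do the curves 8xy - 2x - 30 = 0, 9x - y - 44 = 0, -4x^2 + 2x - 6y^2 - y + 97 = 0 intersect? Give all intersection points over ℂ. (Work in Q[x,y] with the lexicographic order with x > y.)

{(5, 1)}

Compute a lex Gröbner basis by Buchberger's algorithm.
f_1 = 8xy - 2x - 30, LT = xy.
f_2 = 9x - y - 44, LT = x.
f_3 = -4x^2 + 2x - 6y^2 - y + 97, LT = x^2.

S(f_1,f_2): lcm = xy. S = -1/4x + 1/9y^2 + 44/9y - 15/4.
  leading term x: subtract (-1/36)·f_2 from -1/4x + 1/9y^2 + 44/9y - 15/4 → 1/9y^2 + 175/36y - 179/36
  leading term y^2: no divisor's leading term divides it; move 1/9y^2 to the remainder.
  leading term y: no divisor's leading term divides it; move 175/36y to the remainder.
  leading term 1: no divisor's leading term divides it; move -179/36 to the remainder.
  remainder 1/9y^2 + 175/36y - 179/36 ≠ 0; add h_4 = 1/9y^2 + 175/36y - 179/36 to the basis.

S(f_1,f_3): lcm = x^2y. S = -1/4x^2 + 1/2xy - 15/4x - 3/2y^3 - 1/4y^2 + 97/4y.
  leading term x^2: subtract (-1/36x)·f_2 from -1/4x^2 + 1/2xy - 15/4x - 3/2y^3 - 1/4y^2 + 97/4y → 17/36xy - 179/36x - 3/2y^3 - 1/4y^2 + 97/4y
  leading term xy: subtract (17/288)·f_1 from 17/36xy - 179/36x - 3/2y^3 - 1/4y^2 + 97/4y → -233/48x - 3/2y^3 - 1/4y^2 + 97/4y + 85/48
  leading term x: subtract (-233/432)·f_2 from -233/48x - 3/2y^3 - 1/4y^2 + 97/4y + 85/48 → -3/2y^3 - 1/4y^2 + 10243/432y - 9487/432
  leading term y^3: subtract (-27/2y)·h_4 from -3/2y^3 - 1/4y^2 + 10243/432y - 9487/432 → 523/8y^2 - 18755/432y - 9487/432
  leading term y^2: subtract (4707/8)·h_4 from 523/8y^2 - 18755/432y - 9487/432 → -2508685/864y + 2508685/864
  leading term y: no divisor's leading term divides it; move -2508685/864y to the remainder.
  leading term 1: no divisor's leading term divides it; move 2508685/864 to the remainder.
  remainder -2508685/864y + 2508685/864 ≠ 0; add h_5 = -2508685/864y + 2508685/864 to the basis.

S(f_2,f_3): lcm = x^2. S = -1/9xy - 79/18x - 3/2y^2 - 1/4y + 97/4.
  leading term xy: subtract (-1/72)·f_1 from -1/9xy - 79/18x - 3/2y^2 - 1/4y + 97/4 → -53/12x - 3/2y^2 - 1/4y + 143/6
  leading term x: subtract (-53/108)·f_2 from -53/12x - 3/2y^2 - 1/4y + 143/6 → -3/2y^2 - 20/27y + 121/54
  leading term y^2: subtract (-27/2)·h_4 from -3/2y^2 - 20/27y + 121/54 → 14015/216y - 14015/216
  leading term y: subtract (-4/179)·h_5 from 14015/216y - 14015/216 → 0
  remainder 0.

S(f_1,h_4): lcm = xy^2. S = -44xy + 179/4x - 15/4y.
  leading term xy: subtract (-11/2)·f_1 from -44xy + 179/4x - 15/4y → 135/4x - 15/4y - 165
  leading term x: subtract (15/4)·f_2 from 135/4x - 15/4y - 165 → 0
  remainder 0.

S(f_2,h_4): leading monomials are coprime, so the S-polynomial reduces to 0 (Buchberger's first criterion).
S(f_3,h_4): leading monomials are coprime, so the S-polynomial reduces to 0 (Buchberger's first criterion).
S(f_1,h_5): lcm = xy. S = 3/4x - 15/4.
  leading term x: subtract (1/12)·f_2 from 3/4x - 15/4 → 1/12y - 1/12
  leading term y: subtract (-72/2508685)·h_5 from 1/12y - 1/12 → 0
  remainder 0.

S(f_2,h_5): leading monomials are coprime, so the S-polynomial reduces to 0 (Buchberger's first criterion).
S(f_3,h_5): leading monomials are coprime, so the S-polynomial reduces to 0 (Buchberger's first criterion).
S(h_4,h_5): lcm = y^2. S = 179/4y - 179/4.
  leading term y: subtract (-216/14015)·h_5 from 179/4y - 179/4 → 0
  remainder 0.

Every S-polynomial of the final basis reduces to 0, so we have a Gröbner basis.
Inter-reduce: drop elements whose leading term is divisible by another's, tail-reduce, and make monic.
Reduced Gröbner basis: {x - 5, y - 1}.

From the last basis element, y - 1 = 0, so y takes values in {1}. Each choice, substituted upward through the basis, yields the corresponding point(s) of the solution set.
  y = 1: the earlier basis element becomes x - 5 = 0, giving x = 5 — point (5, 1).
Substituting each solution back into the original system confirms all equations vanish.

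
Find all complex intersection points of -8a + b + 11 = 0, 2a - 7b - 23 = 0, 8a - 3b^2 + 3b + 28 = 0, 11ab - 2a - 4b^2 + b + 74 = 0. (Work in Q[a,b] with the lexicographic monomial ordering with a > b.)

Compute a lex Gröbner basis by Buchberger's algorithm.
f_1 = -8a + b + 11, LT = a.
f_2 = 2a - 7b - 23, LT = a.
f_3 = 8a - 3b^2 + 3b + 28, LT = a.
f_4 = 11ab - 2a - 4b^2 + b + 74, LT = ab.

S(f_1,f_2): lcm = a. S = 27/8b + 81/8.
  reduce S modulo (f_1, f_2, f_3, f_4):
  remainder 27/8b + 81/8 ≠ 0; add h_5 = 27/8b + 81/8 to the basis.

The other S-polynomials (S(f_1,f_3), S(f_1,f_4), S(f_2,f_3), S(f_2,f_4), S(f_3,f_4), S(f_1,h_5), S(f_2,h_5), S(f_3,h_5), S(f_4,h_5)) all reduce to 0 modulo the current basis, so we have a Gröbner basis.
Inter-reduce: drop elements whose leading term is divisible by another's, tail-reduce, and make monic.
Reduced Gröbner basis: {a - 1, b + 3}.

From the last basis element, b + 3 = 0, so b takes values in {-3}. Each choice, substituted upward through the basis, yields the corresponding point(s) of the solution set.
  b = -3: the earlier basis element becomes a - 1 = 0, giving a = 1 — point (1, -3).

{(1, -3)}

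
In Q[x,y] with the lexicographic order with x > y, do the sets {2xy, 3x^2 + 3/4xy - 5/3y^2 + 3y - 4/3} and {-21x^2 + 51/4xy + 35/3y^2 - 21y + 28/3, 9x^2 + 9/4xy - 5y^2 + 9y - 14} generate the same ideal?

Since reduced Gröbner bases are canonical representatives of ideals under a given ordering, it suffices to compute and compare them.
Buchberger on the first generating set:
f_1 = 2xy, LT = xy.
f_2 = 3x^2 + 3/4xy - 5/3y^2 + 3y - 4/3, LT = x^2.

S(f_1,f_2): lcm = x^2y. S = -1/4xy^2 + 5/9y^3 - y^2 + 4/9y.
  leading term xy^2: subtract (-1/8y)·f_1 from -1/4xy^2 + 5/9y^3 - y^2 + 4/9y → 5/9y^3 - y^2 + 4/9y
  leading term y^3: no divisor's leading term divides it; move 5/9y^3 to the remainder.
  leading term y^2: no divisor's leading term divides it; move -y^2 to the remainder.
  leading term y: no divisor's leading term divides it; move 4/9y to the remainder.
  remainder 5/9y^3 - y^2 + 4/9y ≠ 0; add g_3 = 5/9y^3 - y^2 + 4/9y to the basis.

The other S-polynomials (S(f_1,g_3), S(f_2,g_3)) all reduce to 0 modulo the current basis, so we have a Gröbner basis.
Inter-reduce: drop elements whose leading term is divisible by another's, tail-reduce, and make monic.
Reduced Gröbner basis: {x^2 - 5/9y^2 + y - 4/9, xy, y^3 - 9/5y^2 + 4/5y}.

Buchberger on the second generating set:
h_1 = -21x^2 + 51/4xy + 35/3y^2 - 21y + 28/3, LT = x^2.
h_2 = 9x^2 + 9/4xy - 5y^2 + 9y - 14, LT = x^2.

S(h_1,h_2): lcm = x^2. S = -6/7xy + 10/9.
  leading term xy: no divisor's leading term divides it; move -6/7xy to the remainder.
  leading term 1: no divisor's leading term divides it; move 10/9 to the remainder.
  remainder -6/7xy + 10/9 ≠ 0; add k_3 = -6/7xy + 10/9 to the basis.

S(h_1,k_3): lcm = x^2y. S = -17/28xy^2 + 35/27x - 5/9y^3 + y^2 - 4/9y.
  leading term xy^2: subtract (17/24y)·k_3 from -17/28xy^2 + 35/27x - 5/9y^3 + y^2 - 4/9y → 35/27x - 5/9y^3 + y^2 - 133/108y
  leading term x: no divisor's leading term divides it; move 35/27x to the remainder.
  leading term y^3: no divisor's leading term divides it; move -5/9y^3 to the remainder.
  leading term y^2: no divisor's leading term divides it; move y^2 to the remainder.
  leading term y: no divisor's leading term divides it; move -133/108y to the remainder.
  remainder 35/27x - 5/9y^3 + y^2 - 133/108y ≠ 0; add k_4 = 35/27x - 5/9y^3 + y^2 - 133/108y to the basis.

S(k_3,k_4): lcm = xy. S = 3/7y^4 - 27/35y^3 + 19/20y^2 - 35/27.
  leading term y^4: no divisor's leading term divides it; move 3/7y^4 to the remainder.
  leading term y^3: no divisor's leading term divides it; move -27/35y^3 to the remainder.
  leading term y^2: no divisor's leading term divides it; move 19/20y^2 to the remainder.
  leading term 1: no divisor's leading term divides it; move -35/27 to the remainder.
  remainder 3/7y^4 - 27/35y^3 + 19/20y^2 - 35/27 ≠ 0; add k_5 = 3/7y^4 - 27/35y^3 + 19/20y^2 - 35/27 to the basis.

The other S-polynomials (S(h_2,k_3), S(h_1,k_4), S(h_2,k_4), S(h_1,k_5), S(h_2,k_5), S(k_3,k_5), S(k_4,k_5)) all reduce to 0 modulo the current basis, so we have a Gröbner basis.
Inter-reduce: drop elements whose leading term is divisible by another's, tail-reduce, and make monic.
Reduced Gröbner basis: {x - 3/7y^3 + 27/35y^2 - 19/20y, y^4 - 9/5y^3 + 133/60y^2 - 245/81}.

The bases are distinct; the ideals are different.
The choice of monomial ordering does not affect the verdict — as long as both bases are computed under the same ordering, their equality decides ideal equality.

No, the ideals differ.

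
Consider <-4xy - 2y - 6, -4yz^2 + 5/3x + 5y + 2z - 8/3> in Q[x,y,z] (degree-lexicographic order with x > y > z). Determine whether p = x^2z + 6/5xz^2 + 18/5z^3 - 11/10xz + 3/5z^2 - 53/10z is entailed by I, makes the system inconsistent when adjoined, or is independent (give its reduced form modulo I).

First compute the reduced Gröbner basis of I by Buchberger's algorithm.
f_1 = -4xy - 2y - 6, LT = xy.
f_2 = -4yz^2 + 5/3x + 5y + 2z - 8/3, LT = yz^2.

S(f_1,f_2): lcm = xyz^2. S = 1/2yz^2 + 5/12x^2 + 5/4xy + 1/2xz + 3/2z^2 - 2/3x.
  leading term yz^2: subtract (-1/8)·f_2 from 1/2yz^2 + 5/12x^2 + 5/4xy + 1/2xz + 3/2z^2 - 2/3x → 5/12x^2 + 5/4xy + 1/2xz + 3/2z^2 - 11/24x + 5/8y + 1/4z - 1/3
  leading term x^2: no divisor's leading term divides it; move 5/12x^2 to the remainder.
  leading term xy: subtract (-5/16)·f_1 from 5/4xy + 1/2xz + 3/2z^2 - 11/24x + 5/8y + 1/4z - 1/3 → 1/2xz + 3/2z^2 - 11/24x + 1/4z - 53/24
  leading term xz: no divisor's leading term divides it; move 1/2xz to the remainder.
  leading term z^2: no divisor's leading term divides it; move 3/2z^2 to the remainder.
  leading term x: no divisor's leading term divides it; move -11/24x to the remainder.
  leading term z: no divisor's leading term divides it; move 1/4z to the remainder.
  leading term 1: no divisor's leading term divides it; move -53/24 to the remainder.
  remainder 5/12x^2 + 1/2xz + 3/2z^2 - 11/24x + 1/4z - 53/24 ≠ 0; add h_3 = 5/12x^2 + 1/2xz + 3/2z^2 - 11/24x + 1/4z - 53/24 to the basis.

S(f_1,h_3): lcm = x^2y. S = -6/5xyz - 18/5yz^2 + 8/5xy - 3/5yz + 3/2x + 53/10y.
  leading term xyz: subtract (3/10z)·f_1 from -6/5xyz - 18/5yz^2 + 8/5xy - 3/5yz + 3/2x + 53/10y → -18/5yz^2 + 8/5xy + 3/2x + 53/10y + 9/5z
  leading term yz^2: subtract (9/10)·f_2 from -18/5yz^2 + 8/5xy + 3/2x + 53/10y + 9/5z → 8/5xy + 4/5y + 12/5
  leading term xy: subtract (-2/5)·f_1 from 8/5xy + 4/5y + 12/5 → 0
  remainder 0.

S(f_2,h_3): leading monomials are coprime, so the S-polynomial reduces to 0 (Buchberger's first criterion).
Every S-polynomial of the final basis reduces to 0, so we have a Gröbner basis.
Inter-reduce: drop elements whose leading term is divisible by another's, tail-reduce, and make monic.
Reduced Gröbner basis: {yz^2 - 5/12x - 5/4y - 1/2z + 2/3, x^2 + 6/5xz + 18/5z^2 - 11/10x + 3/5z - 53/10, xy + 1/2y + 3/2}.
Label its elements g_1 = yz^2 - 5/12x - 5/4y - 1/2z + 2/3, g_2 = x^2 + 6/5xz + 18/5z^2 - 11/10x + 3/5z - 53/10, g_3 = xy + 1/2y + 3/2.

Reduce p = x^2z + 6/5xz^2 + 18/5z^3 - 11/10xz + 3/5z^2 - 53/10z modulo G:
  leading term x^2z: subtract (z)·g_2 from x^2z + 6/5xz^2 + 18/5z^3 - 11/10xz + 3/5z^2 - 53/10z → 0
  normal form = 0.
Since the normal form is 0, p ∈ I.

x^2z + 6/5xz^2 + 18/5z^3 - 11/10xz + 3/5z^2 - 53/10z lies in I (it reduces to 0).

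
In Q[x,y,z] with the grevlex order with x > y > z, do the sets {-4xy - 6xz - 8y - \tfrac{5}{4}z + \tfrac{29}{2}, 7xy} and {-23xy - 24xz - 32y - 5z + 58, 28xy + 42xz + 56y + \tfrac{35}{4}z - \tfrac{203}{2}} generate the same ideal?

Yes, the ideals are equal.

For a fixed monomial order, each ideal has a unique reduced Gröbner basis; comparing bases decides equality.
Buchberger on the first generating set:
f_1 = -4xy - 6xz - 8y - \tfrac{5}{4}z + \tfrac{29}{2}, LT = xy.
f_2 = 7xy, LT = xy.

S(f_1,f_2): lcm = xy. S = \tfrac{3}{2}xz + 2y + \tfrac{5}{16}z - \tfrac{29}{8}.
  reduce S modulo (f_1, f_2):
  remainder \tfrac{3}{2}xz + 2y + \tfrac{5}{16}z - \tfrac{29}{8} ≠ 0; add g_3 = \tfrac{3}{2}xz + 2y + \tfrac{5}{16}z - \tfrac{29}{8} to the basis.

S(f_1,g_3): lcm = xyz. S = \tfrac{3}{2}xz^{2} - \tfrac{4}{3}y^{2} + \tfrac{43}{24}yz + \tfrac{5}{16}z^{2} + \tfrac{29}{12}y - \tfrac{29}{8}z.
  reduce S modulo (f_1, f_2, g_3):
  remainder -\tfrac{4}{3}y^{2} - \tfrac{5}{24}yz + \tfrac{29}{12}y ≠ 0; add g_4 = -\tfrac{4}{3}y^{2} - \tfrac{5}{24}yz + \tfrac{29}{12}y to the basis.

The other S-polynomials (S(f_2,g_3), S(f_1,g_4), S(f_2,g_4), S(g_3,g_4)) all reduce to 0 modulo the current basis, so we have a Gröbner basis.
Inter-reduce: drop elements whose leading term is divisible by another's, tail-reduce, and make monic.
Reduced Gröbner basis: {xy, y^{2} + \tfrac{5}{32}yz - \tfrac{29}{16}y, xz + \tfrac{4}{3}y + \tfrac{5}{24}z - \tfrac{29}{12}}.

Buchberger on the second generating set:
h_1 = -23xy - 24xz - 32y - 5z + 58, LT = xy.
h_2 = 28xy + 42xz + 56y + \tfrac{35}{4}z - \tfrac{203}{2}, LT = xy.

S(h_1,h_2): lcm = xy. S = -\tfrac{21}{46}xz - \tfrac{14}{23}y - \tfrac{35}{368}z + \tfrac{203}{184}.
  reduce S modulo (h_1, h_2):
  remainder -\tfrac{21}{46}xz - \tfrac{14}{23}y - \tfrac{35}{368}z + \tfrac{203}{184} ≠ 0; add k_3 = -\tfrac{21}{46}xz - \tfrac{14}{23}y - \tfrac{35}{368}z + \tfrac{203}{184} to the basis.

S(h_1,k_3): lcm = xyz. S = \tfrac{24}{23}xz^{2} - \tfrac{4}{3}y^{2} + \tfrac{653}{552}yz + \tfrac{5}{23}z^{2} + \tfrac{29}{12}y - \tfrac{58}{23}z.
  reduce S modulo (h_1, h_2, k_3):
  remainder -\tfrac{4}{3}y^{2} - \tfrac{5}{24}yz + \tfrac{29}{12}y ≠ 0; add k_4 = -\tfrac{4}{3}y^{2} - \tfrac{5}{24}yz + \tfrac{29}{12}y to the basis.

The other S-polynomials (S(h_2,k_3), S(h_1,k_4), S(h_2,k_4), S(k_3,k_4)) all reduce to 0 modulo the current basis, so we have a Gröbner basis.
Inter-reduce: drop elements whose leading term is divisible by another's, tail-reduce, and make monic.
Reduced Gröbner basis: {xy, y^{2} + \tfrac{5}{32}yz - \tfrac{29}{16}y, xz + \tfrac{4}{3}y + \tfrac{5}{24}z - \tfrac{29}{12}}.

These coincide, so the ideals are equal.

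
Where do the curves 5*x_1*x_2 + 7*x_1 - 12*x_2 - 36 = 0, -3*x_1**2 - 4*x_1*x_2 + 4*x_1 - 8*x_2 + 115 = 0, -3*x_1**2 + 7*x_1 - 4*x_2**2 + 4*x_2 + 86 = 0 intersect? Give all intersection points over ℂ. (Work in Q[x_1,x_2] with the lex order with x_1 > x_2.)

Compute a lex Gröbner basis by Buchberger's algorithm.
f_1 = 5*x_1*x_2 + 7*x_1 - 12*x_2 - 36, LT = x_1*x_2.
f_2 = -3*x_1**2 - 4*x_1*x_2 + 4*x_1 - 8*x_2 + 115, LT = x_1**2.
f_3 = -3*x_1**2 + 7*x_1 - 4*x_2**2 + 4*x_2 + 86, LT = x_1**2.

S(f_1,f_2): lcm = x_1**2*x_2. S = 7/5*x_1**2 - 4/3*x_1*x_2**2 - 16/15*x_1*x_2 - 36/5*x_1 - 8/3*x_2**2 + 115/3*x_2.
  reduce S modulo (f_1, f_2, f_3):
  remainder -96/25*x_1 - 88/15*x_2**2 + 561/25*x_2 + 3449/75 ≠ 0; add h_4 = -96/25*x_1 - 88/15*x_2**2 + 561/25*x_2 + 3449/75 to the basis.

S(f_1,f_3): lcm = x_1**2*x_2. S = 7/5*x_1**2 - 1/15*x_1*x_2 - 36/5*x_1 - 4/3*x_2**3 + 4/3*x_2**2 + 86/3*x_2.
  reduce S modulo (f_1, f_2, f_3, h_4):
  remainder -4/3*x_2**3 + 2887/540*x_2**2 + 791/160*x_2 + 7163/864 ≠ 0; add h_5 = -4/3*x_2**3 + 2887/540*x_2**2 + 791/160*x_2 + 7163/864 to the basis.

S(f_2,f_3): lcm = x_1**2. S = 4/3*x_1*x_2 + x_1 - 4/3*x_2**2 + 4*x_2 - 29/3.
  reduce S modulo (f_1, f_2, f_3, h_4, h_5):
  remainder -1/108*x_2**2 + 205/96*x_2 - 9025/864 ≠ 0; add h_6 = -1/108*x_2**2 + 205/96*x_2 - 9025/864 to the basis.

S(f_1,h_4): lcm = x_1*x_2. S = 7/5*x_1 - 55/36*x_2**3 + 187/32*x_2**2 + 13789/1440*x_2 - 36/5.
  reduce S modulo (f_1, f_2, f_3, h_4, h_5, h_6):
  remainder -419539/768*x_2 + 2097695/768 ≠ 0; add h_7 = -419539/768*x_2 + 2097695/768 to the basis.

The other S-polynomials (S(f_2,h_4), S(f_3,h_4), S(f_1,h_5), S(f_2,h_5), S(f_3,h_5), S(h_4,h_5), S(f_1,h_6), S(f_2,h_6), S(f_3,h_6), S(h_4,h_6), S(h_5,h_6), S(f_1,h_7), S(f_2,h_7), S(f_3,h_7), S(h_4,h_7), S(h_5,h_7), S(h_6,h_7)) all reduce to 0 modulo the current basis, so we have a Gröbner basis.
Inter-reduce: drop elements whose leading term is divisible by another's, tail-reduce, and make monic.
Reduced Gröbner basis: {x_1 - 3, x_2 - 5}.

Since the basis is lex-ordered, x_2 - 5 is univariate in x_2. Its roots are {5}. Back-substituting each root into the other basis elements fixes the other coordinates.
  x_2 = 5: the earlier basis element becomes x_1 - 3 = 0, giving x_1 = 3 — point (3, 5).
Zero-dimensionality of the ideal guarantees finitely many solutions over ℂ.

{(3, 5)}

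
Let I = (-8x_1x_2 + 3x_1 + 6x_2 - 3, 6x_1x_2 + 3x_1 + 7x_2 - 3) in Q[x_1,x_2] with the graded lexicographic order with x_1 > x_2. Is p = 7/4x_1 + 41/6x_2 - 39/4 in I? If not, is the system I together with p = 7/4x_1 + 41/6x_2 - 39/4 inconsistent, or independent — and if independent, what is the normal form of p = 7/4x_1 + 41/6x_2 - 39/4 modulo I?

Adjoining 7/4x_1 + 41/6x_2 - 39/4 makes the ideal the whole ring: the system is inconsistent.

First compute the reduced Gröbner basis of I by Buchberger's algorithm.
f_1 = -8x_1x_2 + 3x_1 + 6x_2 - 3, LT = x_1x_2.
f_2 = 6x_1x_2 + 3x_1 + 7x_2 - 3, LT = x_1x_2.

S(f_1,f_2): lcm = x_1x_2. S = -7/8x_1 - 23/12x_2 + 7/8.
  reduce S modulo (f_1, f_2):
  remainder -7/8x_1 - 23/12x_2 + 7/8 ≠ 0; add h_3 = -7/8x_1 - 23/12x_2 + 7/8 to the basis.

S(f_1,h_3): lcm = x_1x_2. S = -46/21x_2^2 - 3/8x_1 + 1/4x_2 + 3/8.
  reduce S modulo (f_1, f_2, h_3):
  remainder -46/21x_2^2 + 15/14x_2 ≠ 0; add h_4 = -46/21x_2^2 + 15/14x_2 to the basis.

The other S-polynomials (S(f_2,h_3), S(f_1,h_4), S(f_2,h_4), S(h_3,h_4)) all reduce to 0 modulo the current basis, so we have a Gröbner basis.
Inter-reduce: drop elements whose leading term is divisible by another's, tail-reduce, and make monic.
Reduced Gröbner basis: {x_2^2 - 45/92x_2, x_1 + 46/21x_2 - 1}.
Label its elements g_1 = x_2^2 - 45/92x_2, g_2 = x_1 + 46/21x_2 - 1.

Reduce p = 7/4x_1 + 41/6x_2 - 39/4 modulo G:
  leading term x_1: subtract (7/4)·g_2 from 7/4x_1 + 41/6x_2 - 39/4 → 3x_2 - 8
  leading term x_2: no divisor's leading term divides it; move 3x_2 to the remainder.
  leading term 1: no divisor's leading term divides it; move -8 to the remainder.
  normal form = 3x_2 - 8.
The normal form is nonzero, so p ∉ I. Since p minus its normal form lies in I, I + (p) = I + (r) where r = 3x_2 - 8; decide whether this ideal is the whole ring.
Run Buchberger on G together with r (pairs among the g_i already reduce to 0 since G is a Gröbner basis):
g_1 = x_2^2 - 45/92x_2, LT = x_2^2.
g_2 = x_1 + 46/21x_2 - 1, LT = x_1.
r = 3x_2 - 8, LT = x_2.

S(g_1,r): lcm = x_2^2. S = 601/276x_2.
  reduce S modulo (g_1, g_2, r):
  remainder 1202/207 ≠ 0; add m_4 = 1202/207 to the basis.

The other S-polynomials (S(g_1,g_2), S(g_2,r), S(g_1,m_4), S(g_2,m_4), S(r,m_4)) all reduce to 0 modulo the current basis, so we have a Gröbner basis.
Inter-reduce: drop elements whose leading term is divisible by another's, tail-reduce, and make monic.
Reduced Gröbner basis: {1}.
The reduced Gröbner basis of I + (p) is {1}: the ideal is the whole ring, so the enlarged system has no common solution — adjoining p is inconsistent.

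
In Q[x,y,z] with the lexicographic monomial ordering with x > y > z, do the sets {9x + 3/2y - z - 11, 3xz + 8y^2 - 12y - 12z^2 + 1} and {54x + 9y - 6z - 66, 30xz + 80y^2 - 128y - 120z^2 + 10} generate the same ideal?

Since reduced Gröbner bases are canonical representatives of ideals under a given ordering, it suffices to compute and compare them.
Buchberger on the first generating set:
f_1 = 9x + 3/2y - z - 11, LT = x.
f_2 = 3xz + 8y^2 - 12y - 12z^2 + 1, LT = xz.

S(f_1,f_2): lcm = xz. S = -8/3y^2 + 1/6yz + 4y + 35/9z^2 - 11/9z - 1/3.
  leading term y^2: no divisor's leading term divides it; move -8/3y^2 to the remainder.
  leading term yz: no divisor's leading term divides it; move 1/6yz to the remainder.
  leading term y: no divisor's leading term divides it; move 4y to the remainder.
  leading term z^2: no divisor's leading term divides it; move 35/9z^2 to the remainder.
  leading term z: no divisor's leading term divides it; move -11/9z to the remainder.
  leading term 1: no divisor's leading term divides it; move -1/3 to the remainder.
  remainder -8/3y^2 + 1/6yz + 4y + 35/9z^2 - 11/9z - 1/3 ≠ 0; add g_3 = -8/3y^2 + 1/6yz + 4y + 35/9z^2 - 11/9z - 1/3 to the basis.

The other S-polynomials (S(f_1,g_3), S(f_2,g_3)) all reduce to 0 modulo the current basis, so we have a Gröbner basis.
Inter-reduce: drop elements whose leading term is divisible by another's, tail-reduce, and make monic.
Reduced Gröbner basis: {x + 1/6y - 1/9z - 11/9, y^2 - 1/16yz - 3/2y - 35/24z^2 + 11/24z + 1/8}.

Buchberger on the second generating set:
h_1 = 54x + 9y - 6z - 66, LT = x.
h_2 = 30xz + 80y^2 - 128y - 120z^2 + 10, LT = xz.

S(h_1,h_2): lcm = xz. S = -8/3y^2 + 1/6yz + 64/15y + 35/9z^2 - 11/9z - 1/3.
  leading term y^2: no divisor's leading term divides it; move -8/3y^2 to the remainder.
  leading term yz: no divisor's leading term divides it; move 1/6yz to the remainder.
  leading term y: no divisor's leading term divides it; move 64/15y to the remainder.
  leading term z^2: no divisor's leading term divides it; move 35/9z^2 to the remainder.
  leading term z: no divisor's leading term divides it; move -11/9z to the remainder.
  leading term 1: no divisor's leading term divides it; move -1/3 to the remainder.
  remainder -8/3y^2 + 1/6yz + 64/15y + 35/9z^2 - 11/9z - 1/3 ≠ 0; add k_3 = -8/3y^2 + 1/6yz + 64/15y + 35/9z^2 - 11/9z - 1/3 to the basis.

The other S-polynomials (S(h_1,k_3), S(h_2,k_3)) all reduce to 0 modulo the current basis, so we have a Gröbner basis.
Inter-reduce: drop elements whose leading term is divisible by another's, tail-reduce, and make monic.
Reduced Gröbner basis: {x + 1/6y - 1/9z - 11/9, y^2 - 1/16yz - 8/5y - 35/24z^2 + 11/24z + 1/8}.

The bases are distinct; the ideals are different.

No, the ideals differ.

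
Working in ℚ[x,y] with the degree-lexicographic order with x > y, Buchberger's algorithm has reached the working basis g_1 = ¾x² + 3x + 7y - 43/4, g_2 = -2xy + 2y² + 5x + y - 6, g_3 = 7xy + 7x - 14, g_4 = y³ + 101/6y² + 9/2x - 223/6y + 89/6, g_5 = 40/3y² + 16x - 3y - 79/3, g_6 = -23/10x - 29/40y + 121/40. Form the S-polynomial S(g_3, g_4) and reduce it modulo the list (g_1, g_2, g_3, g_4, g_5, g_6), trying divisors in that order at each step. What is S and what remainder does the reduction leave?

S(g_3, g_4) = -95/6xy² - 9/2x² + 223/6xy - 2y² - 89/6x; remainder on division = -1220101/3312y + 1220101/3312.

lcm(LM(g_3), LM(g_4)) = xy³.
S = (lcm/LT(g_3))·g_3 − (lcm/LT(g_4))·g_4 = -95/6xy² - 9/2x² + 223/6xy - 2y² - 89/6x.
Reduce S modulo (g_1, g_2, g_3, g_4, g_5, g_6) in that order:
  leading term xy²: subtract (95/12y)·g_2 from -95/6xy² - 9/2x² + 223/6xy - 2y² - 89/6x → -95/6y³ - 9/2x² - 29/12xy - 119/12y² - 89/6x + 95/2y
  leading term y³: subtract (-95/6)·g_4 from -95/6y³ - 9/2x² - 29/12xy - 119/12y² - 89/6x + 95/2y → -9/2x² - 29/12xy + 4619/18y² + 677/12x - 19475/36y + 8455/36
  leading term x²: subtract (-6)·g_1 from -9/2x² - 29/12xy + 4619/18y² + 677/12x - 19475/36y + 8455/36 → -29/12xy + 4619/18y² + 893/12x - 17963/36y + 6133/36
  leading term xy: subtract (29/24)·g_2 from -29/12xy + 4619/18y² + 893/12x - 17963/36y + 6133/36 → 9151/36y² + 547/8x - 36013/72y + 3197/18
  leading term y²: subtract (9151/480)·g_5 from 9151/36y² + 547/8x - 36013/72y + 3197/18 → -28399/120x - 637901/1440y + 978689/1440
  leading term x: subtract (28399/276)·g_6 from -28399/120x - 637901/1440y + 978689/1440 → -1220101/3312y + 1220101/3312
  leading term y: no divisor's leading term divides it; move -1220101/3312y to the remainder.
  leading term 1: no divisor's leading term divides it; move 1220101/3312 to the remainder.
The remainder -1220101/3312y + 1220101/3312 is nonzero, so it would be added as the next basis element.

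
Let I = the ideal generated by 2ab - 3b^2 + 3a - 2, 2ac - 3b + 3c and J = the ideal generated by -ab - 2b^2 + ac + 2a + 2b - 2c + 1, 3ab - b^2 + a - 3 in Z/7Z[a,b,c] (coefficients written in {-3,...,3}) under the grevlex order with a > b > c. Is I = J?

Yes, the ideals are equal.

Two ideals are equal iff their reduced Gröbner bases coincide (the reduced basis is unique for a fixed ordering).
Buchberger on the first generating set:
f_1 = 2ab - 3b^2 + 3a - 2, LT = ab.
f_2 = 2ac - 3b + 3c, LT = ac.

S(f_1,f_2): lcm = abc. S = 2b^2c - 2b^2 - 2ac + 2bc - c.
  leading term b^2c: no divisor's leading term divides it; move 2b^2c to the remainder.
  leading term b^2: no divisor's leading term divides it; move -2b^2 to the remainder.
  leading term ac: subtract (-1)·f_2 from -2ac + 2bc - c → 2bc - 3b + 2c
  leading term bc: no divisor's leading term divides it; move 2bc to the remainder.
  leading term b: no divisor's leading term divides it; move -3b to the remainder.
  leading term c: no divisor's leading term divides it; move 2c to the remainder.
  remainder 2b^2c - 2b^2 + 2bc - 3b + 2c ≠ 0; add g_3 = 2b^2c - 2b^2 + 2bc - 3b + 2c to the basis.

The other S-polynomials (S(f_1,g_3), S(f_2,g_3)) all reduce to 0 modulo the current basis, so we have a Gröbner basis.
Inter-reduce: drop elements whose leading term is divisible by another's, tail-reduce, and make monic.
Reduced Gröbner basis: {b^2c - b^2 + bc + 2b + c, ab + 2b^2 - 2a - 1, ac + 2b - 2c}.

Buchberger on the second generating set:
h_1 = -ab - 2b^2 + ac + 2a + 2b - 2c + 1, LT = ab.
h_2 = 3ab - b^2 + a - 3, LT = ab.

S(h_1,h_2): lcm = ab. S = -ac - 2b + 2c.
  leading term ac: no divisor's leading term divides it; move -ac to the remainder.
  leading term b: no divisor's leading term divides it; move -2b to the remainder.
  leading term c: no divisor's leading term divides it; move 2c to the remainder.
  remainder -ac - 2b + 2c ≠ 0; add k_3 = -ac - 2b + 2c to the basis.

S(h_1,k_3): lcm = abc. S = 2b^2c - ac^2 - 2b^2 - 2ac + 2c^2 - c.
  leading term b^2c: no divisor's leading term divides it; move 2b^2c to the remainder.
  leading term ac^2: subtract (c)·k_3 from -ac^2 - 2b^2 - 2ac + 2c^2 - c → -2b^2 - 2ac + 2bc - c
  leading term b^2: no divisor's leading term divides it; move -2b^2 to the remainder.
  leading term ac: subtract (2)·k_3 from -2ac + 2bc - c → 2bc - 3b + 2c
  leading term bc: no divisor's leading term divides it; move 2bc to the remainder.
  leading term b: no divisor's leading term divides it; move -3b to the remainder.
  leading term c: no divisor's leading term divides it; move 2c to the remainder.
  remainder 2b^2c - 2b^2 + 2bc - 3b + 2c ≠ 0; add k_4 = 2b^2c - 2b^2 + 2bc - 3b + 2c to the basis.

The other S-polynomials (S(h_2,k_3), S(h_1,k_4), S(h_2,k_4), S(k_3,k_4)) all reduce to 0 modulo the current basis, so we have a Gröbner basis.
Inter-reduce: drop elements whose leading term is divisible by another's, tail-reduce, and make monic.
Reduced Gröbner basis: {b^2c - b^2 + bc + 2b + c, ab + 2b^2 - 2a - 1, ac + 2b - 2c}.

These coincide, so the ideals are equal.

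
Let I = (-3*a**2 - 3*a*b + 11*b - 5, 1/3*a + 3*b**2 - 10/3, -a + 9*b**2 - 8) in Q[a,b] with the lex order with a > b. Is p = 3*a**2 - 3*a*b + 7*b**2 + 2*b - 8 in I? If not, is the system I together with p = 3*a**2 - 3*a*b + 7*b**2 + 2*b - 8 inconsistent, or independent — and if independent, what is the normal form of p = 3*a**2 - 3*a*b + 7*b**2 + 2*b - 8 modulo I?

First compute the reduced Gröbner basis of I by Buchberger's algorithm.
f_1 = -3*a**2 - 3*a*b + 11*b - 5, LT = a**2.
f_2 = 1/3*a + 3*b**2 - 10/3, LT = a.
f_3 = -a + 9*b**2 - 8, LT = a.

S(f_1,f_2): lcm = a**2. S = -9*a*b**2 + a*b + 10*a - 11/3*b + 5/3.
  leading term a*b**2: subtract (-27*b**2)·f_2 from -9*a*b**2 + a*b + 10*a - 11/3*b + 5/3 → a*b + 10*a + 81*b**4 - 90*b**2 - 11/3*b + 5/3
  leading term a*b: subtract (3*b)·f_2 from a*b + 10*a + 81*b**4 - 90*b**2 - 11/3*b + 5/3 → 10*a + 81*b**4 - 9*b**3 - 90*b**2 + 19/3*b + 5/3
  leading term a: subtract (30)·f_2 from 10*a + 81*b**4 - 9*b**3 - 90*b**2 + 19/3*b + 5/3 → 81*b**4 - 9*b**3 - 180*b**2 + 19/3*b + 305/3
  leading term b**4: no divisor's leading term divides it; move 81*b**4 to the remainder.
  leading term b**3: no divisor's leading term divides it; move -9*b**3 to the remainder.
  leading term b**2: no divisor's leading term divides it; move -180*b**2 to the remainder.
  leading term b: no divisor's leading term divides it; move 19/3*b to the remainder.
  leading term 1: no divisor's leading term divides it; move 305/3 to the remainder.
  remainder 81*b**4 - 9*b**3 - 180*b**2 + 19/3*b + 305/3 ≠ 0; add h_4 = 81*b**4 - 9*b**3 - 180*b**2 + 19/3*b + 305/3 to the basis.

S(f_1,f_3): lcm = a**2. S = 9*a*b**2 + a*b - 8*a - 11/3*b + 5/3.
  leading term a*b**2: subtract (27*b**2)·f_2 from 9*a*b**2 + a*b - 8*a - 11/3*b + 5/3 → a*b - 8*a - 81*b**4 + 90*b**2 - 11/3*b + 5/3
  leading term a*b: subtract (3*b)·f_2 from a*b - 8*a - 81*b**4 + 90*b**2 - 11/3*b + 5/3 → -8*a - 81*b**4 - 9*b**3 + 90*b**2 + 19/3*b + 5/3
  leading term a: subtract (-24)·f_2 from -8*a - 81*b**4 - 9*b**3 + 90*b**2 + 19/3*b + 5/3 → -81*b**4 - 9*b**3 + 162*b**2 + 19/3*b - 235/3
  leading term b**4: subtract (-1)·h_4 from -81*b**4 - 9*b**3 + 162*b**2 + 19/3*b - 235/3 → -18*b**3 - 18*b**2 + 38/3*b + 70/3
  leading term b**3: no divisor's leading term divides it; move -18*b**3 to the remainder.
  leading term b**2: no divisor's leading term divides it; move -18*b**2 to the remainder.
  leading term b: no divisor's leading term divides it; move 38/3*b to the remainder.
  leading term 1: no divisor's leading term divides it; move 70/3 to the remainder.
  remainder -18*b**3 - 18*b**2 + 38/3*b + 70/3 ≠ 0; add h_5 = -18*b**3 - 18*b**2 + 38/3*b + 70/3 to the basis.

S(f_2,f_3): lcm = a. S = 18*b**2 - 18.
  leading term b**2: no divisor's leading term divides it; move 18*b**2 to the remainder.
  leading term 1: no divisor's leading term divides it; move -18 to the remainder.
  remainder 18*b**2 - 18 ≠ 0; add h_6 = 18*b**2 - 18 to the basis.

S(h_4,h_5): lcm = b**4. S = -10/9*b**3 - 41/27*b**2 + 334/243*b + 305/243.
  leading term b**3: subtract (5/81)·h_5 from -10/9*b**3 - 41/27*b**2 + 334/243*b + 305/243 → -11/27*b**2 + 16/27*b - 5/27
  leading term b**2: subtract (-11/486)·h_6 from -11/27*b**2 + 16/27*b - 5/27 → 16/27*b - 16/27
  leading term b: no divisor's leading term divides it; move 16/27*b to the remainder.
  leading term 1: no divisor's leading term divides it; move -16/27 to the remainder.
  remainder 16/27*b - 16/27 ≠ 0; add h_7 = 16/27*b - 16/27 to the basis.

The other S-polynomials (S(f_1,h_4), S(f_2,h_4), S(f_3,h_4), S(f_1,h_5), S(f_2,h_5), S(f_3,h_5), S(f_1,h_6), S(f_2,h_6), S(f_3,h_6), S(h_4,h_6), S(h_5,h_6), S(f_1,h_7), S(f_2,h_7), S(f_3,h_7), S(h_4,h_7), S(h_5,h_7), S(h_6,h_7)) all reduce to 0 modulo the current basis, so we have a Gröbner basis.
Inter-reduce: drop elements whose leading term is divisible by another's, tail-reduce, and make monic.
Reduced Gröbner basis: {a - 1, b - 1}.
Label its elements g_1 = a - 1, g_2 = b - 1.

Reduce p = 3*a**2 - 3*a*b + 7*b**2 + 2*b - 8 modulo G:
  leading term a**2: subtract (3*a)·g_1 from 3*a**2 - 3*a*b + 7*b**2 + 2*b - 8 → -3*a*b + 3*a + 7*b**2 + 2*b - 8
  leading term a*b: subtract (-3*b)·g_1 from -3*a*b + 3*a + 7*b**2 + 2*b - 8 → 3*a + 7*b**2 - b - 8
  leading term a: subtract (3)·g_1 from 3*a + 7*b**2 - b - 8 → 7*b**2 - b - 5
  leading term b**2: subtract (7*b)·g_2 from 7*b**2 - b - 5 → 6*b - 5
  leading term b: subtract (6)·g_2 from 6*b - 5 → 1
  leading term 1: no divisor's leading term divides it; move 1 to the remainder.
  normal form = 1.
The normal form is nonzero, so p ∉ I. Since p minus its normal form lies in I, I + (p) = I + (r) where r = 1; decide whether this ideal is the whole ring.
Here r = 1 is a nonzero constant, hence a unit: 1 ∈ I + (p), the Gröbner basis of I + (p) is {1}, and the enlarged system has no common solution — adjoining p is inconsistent.

Ideal membership is decidable via reduction modulo a Gröbner basis.

Adjoining 3*a**2 - 3*a*b + 7*b**2 + 2*b - 8 makes the ideal the whole ring: the system is inconsistent.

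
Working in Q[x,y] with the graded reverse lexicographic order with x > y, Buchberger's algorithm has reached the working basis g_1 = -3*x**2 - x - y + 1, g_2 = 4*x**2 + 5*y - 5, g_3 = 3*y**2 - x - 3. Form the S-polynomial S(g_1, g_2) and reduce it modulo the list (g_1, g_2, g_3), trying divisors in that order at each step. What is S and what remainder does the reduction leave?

S(g_1, g_2) = 1/3*x - 11/12*y + 11/12; remainder on division = 1/3*x - 11/12*y + 11/12.

lcm(LM(g_1), LM(g_2)) = x**2.
S = (lcm/LT(g_1))·g_1 − (lcm/LT(g_2))·g_2 = 1/3*x - 11/12*y + 11/12.
Reduce S modulo (g_1, g_2, g_3) in that order:
  leading term x: no divisor's leading term divides it; move 1/3*x to the remainder.
  leading term y: no divisor's leading term divides it; move -11/12*y to the remainder.
  leading term 1: no divisor's leading term divides it; move 11/12 to the remainder.
The remainder 1/3*x - 11/12*y + 11/12 is nonzero, so it would be added as the next basis element.
An S-polynomial is built so that the two leading terms cancel; whether anything survives reduction is exactly the Gröbner-basis criterion.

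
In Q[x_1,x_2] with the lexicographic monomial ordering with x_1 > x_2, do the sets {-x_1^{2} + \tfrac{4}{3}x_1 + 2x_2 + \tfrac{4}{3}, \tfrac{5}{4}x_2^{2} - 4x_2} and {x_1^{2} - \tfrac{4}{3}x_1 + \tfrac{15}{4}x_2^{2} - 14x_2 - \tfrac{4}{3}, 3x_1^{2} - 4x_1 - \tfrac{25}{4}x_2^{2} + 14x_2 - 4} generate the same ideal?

Equality of ideals is decidable: compute both reduced Gröbner bases (unique for the ordering) and check whether they agree.
Buchberger on the first generating set:
f_1 = -x_1^{2} + \tfrac{4}{3}x_1 + 2x_2 + \tfrac{4}{3}, LT = x_1^{2}.
f_2 = \tfrac{5}{4}x_2^{2} - 4x_2, LT = x_2^{2}.

S(f_1,f_2): leading monomials are coprime, so the S-polynomial reduces to 0 (Buchberger's first criterion).
Every S-polynomial of the final basis reduces to 0, so we have a Gröbner basis.
Inter-reduce: drop elements whose leading term is divisible by another's, tail-reduce, and make monic.
Reduced Gröbner basis: {x_1^{2} - \tfrac{4}{3}x_1 - 2x_2 - \tfrac{4}{3}, x_2^{2} - \tfrac{16}{5}x_2}.

Buchberger on the second generating set:
h_1 = x_1^{2} - \tfrac{4}{3}x_1 + \tfrac{15}{4}x_2^{2} - 14x_2 - \tfrac{4}{3}, LT = x_1^{2}.
h_2 = 3x_1^{2} - 4x_1 - \tfrac{25}{4}x_2^{2} + 14x_2 - 4, LT = x_1^{2}.

S(h_1,h_2): lcm = x_1^{2}. S = \tfrac{35}{6}x_2^{2} - \tfrac{56}{3}x_2.
  leading term x_2^{2}: no divisor's leading term divides it; move \tfrac{35}{6}x_2^{2} to the remainder.
  leading term x_2: no divisor's leading term divides it; move -\tfrac{56}{3}x_2 to the remainder.
  remainder \tfrac{35}{6}x_2^{2} - \tfrac{56}{3}x_2 ≠ 0; add k_3 = \tfrac{35}{6}x_2^{2} - \tfrac{56}{3}x_2 to the basis.

S(h_1,k_3): leading monomials are coprime, so the S-polynomial reduces to 0 (Buchberger's first criterion).
S(h_2,k_3): leading monomials are coprime, so the S-polynomial reduces to 0 (Buchberger's first criterion).
Every S-polynomial of the final basis reduces to 0, so we have a Gröbner basis.
Inter-reduce: drop elements whose leading term is divisible by another's, tail-reduce, and make monic.
Reduced Gröbner basis: {x_1^{2} - \tfrac{4}{3}x_1 - 2x_2 - \tfrac{4}{3}, x_2^{2} - \tfrac{16}{5}x_2}.

The two bases agree; hence the ideals are identical.

Yes, the ideals are equal.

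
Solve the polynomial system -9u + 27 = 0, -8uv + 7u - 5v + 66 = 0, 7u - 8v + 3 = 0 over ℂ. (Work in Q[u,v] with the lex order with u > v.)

Compute a lex Gröbner basis by Buchberger's algorithm.
f_1 = -9u + 27, LT = u.
f_2 = -8uv + 7u - 5v + 66, LT = uv.
f_3 = 7u - 8v + 3, LT = u.

S(f_1,f_2): lcm = uv. S = 7/8u - 29/8v + 33/4.
  reduce S modulo (f_1, f_2, f_3):
  remainder -29/8v + 87/8 ≠ 0; add h_4 = -29/8v + 87/8 to the basis.

The other S-polynomials (S(f_1,f_3), S(f_2,f_3), S(f_1,h_4), S(f_2,h_4), S(f_3,h_4)) all reduce to 0 modulo the current basis, so we have a Gröbner basis.
Inter-reduce: drop elements whose leading term is divisible by another's, tail-reduce, and make monic.
Reduced Gröbner basis: {u - 3, v - 3}.

From the last basis element, v - 3 = 0, so v takes values in {3}. Each choice, substituted upward through the basis, yields the corresponding point(s) of the solution set.
  v = 3: the earlier basis element becomes u - 3 = 0, giving u = 3 — point (3, 3).

{(3, 3)}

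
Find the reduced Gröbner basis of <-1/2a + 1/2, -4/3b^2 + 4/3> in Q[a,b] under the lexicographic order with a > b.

G = {a - 1, b^2 - 1}

f_1 = -1/2a + 1/2, LT = a.
f_2 = -4/3b^2 + 4/3, LT = b^2.

The S-polynomials (S(f_1,f_2)) all reduce to 0 modulo the current basis, so we have a Gröbner basis.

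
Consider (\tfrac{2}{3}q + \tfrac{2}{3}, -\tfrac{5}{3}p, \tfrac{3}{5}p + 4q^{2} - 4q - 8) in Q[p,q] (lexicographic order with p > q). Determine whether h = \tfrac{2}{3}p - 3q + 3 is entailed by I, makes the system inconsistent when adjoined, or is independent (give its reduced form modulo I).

First compute the reduced Gröbner basis of I by Buchberger's algorithm.
f_1 = \tfrac{2}{3}q + \tfrac{2}{3}, LT = q.
f_2 = -\tfrac{5}{3}p, LT = p.
f_3 = \tfrac{3}{5}p + 4q^{2} - 4q - 8, LT = p.

The S-polynomials (S(f_1,f_2), S(f_1,f_3), S(f_2,f_3)) all reduce to 0 modulo the current basis, so we have a Gröbner basis.
Inter-reduce: drop elements whose leading term is divisible by another's, tail-reduce, and make monic.
Reduced Gröbner basis: {p, q + 1}.
Label its elements g_1 = p, g_2 = q + 1.

Reduce h = \tfrac{2}{3}p - 3q + 3 modulo G:
  leading term p: subtract (\tfrac{2}{3})·g_1 from \tfrac{2}{3}p - 3q + 3 → -3q + 3
  leading term q: subtract (-3)·g_2 from -3q + 3 → 6
  leading term 1: no divisor's leading term divides it; move 6 to the remainder.
  normal form = 6.
The normal form is nonzero, so h ∉ I. Since h minus its normal form lies in I, I + (h) = I + (r) where r = 6; decide whether this ideal is the whole ring.
Here r = 6 is a nonzero constant, hence a unit: 1 ∈ I + (h), the Gröbner basis of I + (h) is {1}, and the enlarged system has no common solution — adjoining h is inconsistent.

Adjoining \tfrac{2}{3}p - 3q + 3 makes the ideal the whole ring: the system is inconsistent.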